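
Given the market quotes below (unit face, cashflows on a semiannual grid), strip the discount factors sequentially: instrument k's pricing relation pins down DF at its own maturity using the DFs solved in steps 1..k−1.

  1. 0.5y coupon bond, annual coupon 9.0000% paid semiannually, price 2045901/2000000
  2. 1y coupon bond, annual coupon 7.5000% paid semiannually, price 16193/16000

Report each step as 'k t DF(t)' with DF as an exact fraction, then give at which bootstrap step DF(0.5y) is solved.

1 1/2 9789/10000
2 1 9401/10000
DF(0.5y) is solved at step 1

step 1 [0.5y] bond c/2=9/200: DF=(2045901/2000000 − 9/200·(0))/(1+9/200) = 9789/10000 ≈ 0.978900
step 2 [1y] bond c/2=3/80: DF=(16193/16000 − 3/80·(0.978900))/(1+3/80) = 9401/10000 ≈ 0.940100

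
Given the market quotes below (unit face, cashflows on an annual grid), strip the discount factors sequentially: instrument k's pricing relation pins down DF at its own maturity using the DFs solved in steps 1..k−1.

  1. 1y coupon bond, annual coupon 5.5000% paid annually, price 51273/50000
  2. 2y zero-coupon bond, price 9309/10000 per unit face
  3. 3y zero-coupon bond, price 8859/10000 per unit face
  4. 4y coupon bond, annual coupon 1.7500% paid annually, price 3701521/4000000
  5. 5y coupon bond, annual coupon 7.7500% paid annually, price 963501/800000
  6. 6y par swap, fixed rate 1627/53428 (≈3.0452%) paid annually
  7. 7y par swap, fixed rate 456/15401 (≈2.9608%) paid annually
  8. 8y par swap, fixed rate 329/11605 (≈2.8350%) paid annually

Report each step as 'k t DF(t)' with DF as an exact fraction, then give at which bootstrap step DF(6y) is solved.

1 1 243/250
2 2 9309/10000
3 3 8859/10000
4 4 1723/2000
5 5 1069/1250
6 6 8373/10000
7 7 511/625
8 8 4013/5000
DF(6y) is solved at step 6

step 1 [1y] bond c/1=11/200: DF=(51273/50000 − 11/200·(0))/(1+11/200) = 243/250 ≈ 0.972000
step 2 [2y] zero: DF = P = 9309/10000 ≈ 0.930900
step 3 [3y] zero: DF = P = 8859/10000 ≈ 0.885900
step 4 [4y] bond c/1=7/400: DF=(3701521/4000000 − 7/400·(0.972000+0.930900+0.885900))/(1+7/400) = 1723/2000 ≈ 0.861500
step 5 [5y] bond c/1=31/400: DF=(963501/800000 − 31/400·(0.972000+0.930900+0.885900+0.861500))/(1+31/400) = 1069/1250 ≈ 0.855200
step 6 [6y] swap r/1=1627/53428: DF=(1 − 1627/53428·(0.972000+0.930900+0.885900+0.861500+0.855200))/(1+1627/53428) = 8373/10000 ≈ 0.837300
step 7 [7y] swap r/1=456/15401: DF=(1 − 456/15401·(0.972000+0.930900+0.885900+0.861500+0.855200+0.837300))/(1+456/15401) = 511/625 ≈ 0.817600
step 8 [8y] swap r/1=329/11605: DF=(1 − 329/11605·(0.972000+0.930900+0.885900+0.861500+0.855200+0.837300+0.817600))/(1+329/11605) = 4013/5000 ≈ 0.802600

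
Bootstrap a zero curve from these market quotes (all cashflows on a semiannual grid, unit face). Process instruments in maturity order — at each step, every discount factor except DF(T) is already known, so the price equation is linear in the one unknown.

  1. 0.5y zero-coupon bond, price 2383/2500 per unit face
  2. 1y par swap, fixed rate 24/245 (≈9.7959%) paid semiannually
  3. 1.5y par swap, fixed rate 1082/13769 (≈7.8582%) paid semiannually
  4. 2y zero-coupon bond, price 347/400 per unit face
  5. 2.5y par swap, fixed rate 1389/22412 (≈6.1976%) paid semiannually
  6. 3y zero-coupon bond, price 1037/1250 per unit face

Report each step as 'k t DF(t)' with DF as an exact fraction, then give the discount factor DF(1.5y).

1 1/2 2383/2500
2 1 568/625
3 3/2 4459/5000
4 2 347/400
5 5/2 8611/10000
6 3 1037/1250
DF(1.5y) = 4459/5000 ≈ 0.891800

step 1 [0.5y] zero: DF = P = 2383/2500 ≈ 0.953200
step 2 [1y] swap r/2=12/245: DF=(1 − 12/245·(0.953200))/(1+12/245) = 568/625 ≈ 0.908800
step 3 [1.5y] swap r/2=541/13769: DF=(1 − 541/13769·(0.953200+0.908800))/(1+541/13769) = 4459/5000 ≈ 0.891800
step 4 [2y] zero: DF = P = 347/400 ≈ 0.867500
step 5 [2.5y] swap r/2=1389/44824: DF=(1 − 1389/44824·(0.953200+0.908800+0.891800+0.867500))/(1+1389/44824) = 8611/10000 ≈ 0.861100
step 6 [3y] zero: DF = P = 1037/1250 ≈ 0.829600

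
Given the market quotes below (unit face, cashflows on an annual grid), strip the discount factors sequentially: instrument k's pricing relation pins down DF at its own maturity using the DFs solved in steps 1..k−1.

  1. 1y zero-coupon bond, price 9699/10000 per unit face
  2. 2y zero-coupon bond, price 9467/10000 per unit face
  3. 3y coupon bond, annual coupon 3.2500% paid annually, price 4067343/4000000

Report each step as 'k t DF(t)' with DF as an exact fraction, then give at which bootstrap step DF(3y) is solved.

1 1 9699/10000
2 2 9467/10000
3 3 1849/2000
DF(3y) is solved at step 3

step 1 [1y] zero: DF = P = 9699/10000 ≈ 0.969900
step 2 [2y] zero: DF = P = 9467/10000 ≈ 0.946700
step 3 [3y] bond c/1=13/400: DF=(4067343/4000000 − 13/400·(0.969900+0.946700))/(1+13/400) = 1849/2000 ≈ 0.924500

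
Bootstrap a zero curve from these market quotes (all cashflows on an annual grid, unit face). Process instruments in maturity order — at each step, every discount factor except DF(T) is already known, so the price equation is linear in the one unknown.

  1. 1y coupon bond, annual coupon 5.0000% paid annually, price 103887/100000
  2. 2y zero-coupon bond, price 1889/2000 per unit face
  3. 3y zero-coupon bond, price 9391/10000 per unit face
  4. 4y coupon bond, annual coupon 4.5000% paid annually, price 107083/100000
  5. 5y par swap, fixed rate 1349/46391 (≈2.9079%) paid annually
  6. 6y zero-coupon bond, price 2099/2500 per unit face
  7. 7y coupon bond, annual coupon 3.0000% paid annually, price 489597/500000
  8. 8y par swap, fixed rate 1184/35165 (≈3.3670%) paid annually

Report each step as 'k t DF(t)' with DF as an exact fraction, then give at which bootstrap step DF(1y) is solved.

step 1 [1y] bond c/1=1/20: DF=(103887/100000 − 1/20·(0))/(1+1/20) = 4947/5000 ≈ 0.989400
step 2 [2y] zero: DF = P = 1889/2000 ≈ 0.944500
step 3 [3y] zero: DF = P = 9391/10000 ≈ 0.939100
step 4 [4y] bond c/1=9/200: DF=(107083/100000 − 9/200·(0.989400+0.944500+0.939100))/(1+9/200) = 901/1000 ≈ 0.901000
step 5 [5y] swap r/1=1349/46391: DF=(1 − 1349/46391·(0.989400+0.944500+0.939100+0.901000))/(1+1349/46391) = 8651/10000 ≈ 0.865100
step 6 [6y] zero: DF = P = 2099/2500 ≈ 0.839600
step 7 [7y] bond c/1=3/100: DF=(489597/500000 − 3/100·(0.989400+0.944500+0.939100+0.901000+0.865100+0.839600))/(1+3/100) = 7911/10000 ≈ 0.791100
step 8 [8y] swap r/1=1184/35165: DF=(1 − 1184/35165·(0.989400+0.944500+0.939100+0.901000+0.865100+0.839600+0.791100))/(1+1184/35165) = 477/625 ≈ 0.763200

1 1 4947/5000
2 2 1889/2000
3 3 9391/10000
4 4 901/1000
5 5 8651/10000
6 6 2099/2500
7 7 7911/10000
8 8 477/625
DF(1y) is solved at step 1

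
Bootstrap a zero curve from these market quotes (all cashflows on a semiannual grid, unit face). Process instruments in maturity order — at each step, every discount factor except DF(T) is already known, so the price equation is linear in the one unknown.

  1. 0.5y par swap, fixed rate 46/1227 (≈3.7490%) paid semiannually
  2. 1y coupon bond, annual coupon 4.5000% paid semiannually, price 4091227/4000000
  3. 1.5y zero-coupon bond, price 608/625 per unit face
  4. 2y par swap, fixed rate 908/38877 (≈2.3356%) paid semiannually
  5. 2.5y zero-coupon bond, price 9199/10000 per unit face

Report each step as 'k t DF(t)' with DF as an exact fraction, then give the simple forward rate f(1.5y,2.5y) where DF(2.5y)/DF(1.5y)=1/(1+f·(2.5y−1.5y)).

step 1 [0.5y] swap r/2=23/1227: DF=(1 − 23/1227·(0))/(1+23/1227) = 1227/1250 ≈ 0.981600
step 2 [1y] bond c/2=9/400: DF=(4091227/4000000 − 9/400·(0.981600))/(1+9/400) = 9787/10000 ≈ 0.978700
step 3 [1.5y] zero: DF = P = 608/625 ≈ 0.972800
step 4 [2y] swap r/2=454/38877: DF=(1 − 454/38877·(0.981600+0.978700+0.972800))/(1+454/38877) = 4773/5000 ≈ 0.954600
step 5 [2.5y] zero: DF = P = 9199/10000 ≈ 0.919900

1 1/2 1227/1250
2 1 9787/10000
3 3/2 608/625
4 2 4773/5000
5 5/2 9199/10000
f(1.5y,2.5y) = ((608/625)/(9199/10000) − 1)/(1) = 529/9199 ≈ 5.7506%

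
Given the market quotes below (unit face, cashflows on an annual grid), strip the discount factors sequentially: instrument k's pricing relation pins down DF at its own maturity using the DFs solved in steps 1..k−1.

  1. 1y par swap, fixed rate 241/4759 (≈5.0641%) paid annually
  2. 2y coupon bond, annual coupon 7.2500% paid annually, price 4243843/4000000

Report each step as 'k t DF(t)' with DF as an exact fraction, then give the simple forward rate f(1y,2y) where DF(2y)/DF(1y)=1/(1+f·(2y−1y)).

step 1 [1y] swap r/1=241/4759: DF=(1 − 241/4759·(0))/(1+241/4759) = 4759/5000 ≈ 0.951800
step 2 [2y] bond c/1=29/400: DF=(4243843/4000000 − 29/400·(0.951800))/(1+29/400) = 9249/10000 ≈ 0.924900

1 1 4759/5000
2 2 9249/10000
f(1y,2y) = ((4759/5000)/(9249/10000) − 1)/(1) = 269/9249 ≈ 2.9084%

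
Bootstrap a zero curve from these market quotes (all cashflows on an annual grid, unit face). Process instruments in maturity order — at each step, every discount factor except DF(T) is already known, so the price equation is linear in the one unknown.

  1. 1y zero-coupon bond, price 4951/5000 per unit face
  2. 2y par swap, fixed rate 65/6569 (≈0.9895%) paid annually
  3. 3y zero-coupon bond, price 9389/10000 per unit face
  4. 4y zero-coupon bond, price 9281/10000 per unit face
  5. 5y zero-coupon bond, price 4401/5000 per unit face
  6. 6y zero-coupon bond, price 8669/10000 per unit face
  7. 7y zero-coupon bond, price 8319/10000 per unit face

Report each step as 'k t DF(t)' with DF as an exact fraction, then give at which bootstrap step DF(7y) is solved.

1 1 4951/5000
2 2 1961/2000
3 3 9389/10000
4 4 9281/10000
5 5 4401/5000
6 6 8669/10000
7 7 8319/10000
DF(7y) is solved at step 7

step 1 [1y] zero: DF = P = 4951/5000 ≈ 0.990200
step 2 [2y] swap r/1=65/6569: DF=(1 − 65/6569·(0.990200))/(1+65/6569) = 1961/2000 ≈ 0.980500
step 3 [3y] zero: DF = P = 9389/10000 ≈ 0.938900
step 4 [4y] zero: DF = P = 9281/10000 ≈ 0.928100
step 5 [5y] zero: DF = P = 4401/5000 ≈ 0.880200
step 6 [6y] zero: DF = P = 8669/10000 ≈ 0.866900
step 7 [7y] zero: DF = P = 8319/10000 ≈ 0.831900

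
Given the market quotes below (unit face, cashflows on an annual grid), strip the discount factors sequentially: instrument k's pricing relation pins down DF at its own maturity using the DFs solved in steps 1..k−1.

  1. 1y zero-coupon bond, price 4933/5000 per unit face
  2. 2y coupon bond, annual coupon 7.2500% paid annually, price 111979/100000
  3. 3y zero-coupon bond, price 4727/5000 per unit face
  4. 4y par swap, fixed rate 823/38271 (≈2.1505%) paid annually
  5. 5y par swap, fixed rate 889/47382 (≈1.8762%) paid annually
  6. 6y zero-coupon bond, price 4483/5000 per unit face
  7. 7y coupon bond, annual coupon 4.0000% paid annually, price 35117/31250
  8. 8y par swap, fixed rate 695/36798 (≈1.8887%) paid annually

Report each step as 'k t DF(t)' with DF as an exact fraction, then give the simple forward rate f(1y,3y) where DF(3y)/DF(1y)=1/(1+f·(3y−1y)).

1 1 4933/5000
2 2 4887/5000
3 3 4727/5000
4 4 9177/10000
5 5 9111/10000
6 6 4483/5000
7 7 4319/5000
8 8 861/1000
f(1y,3y) = ((4933/5000)/(4727/5000) − 1)/(2) = 103/4727 ≈ 2.1790%

step 1 [1y] zero: DF = P = 4933/5000 ≈ 0.986600
step 2 [2y] bond c/1=29/400: DF=(111979/100000 − 29/400·(0.986600))/(1+29/400) = 4887/5000 ≈ 0.977400
step 3 [3y] zero: DF = P = 4727/5000 ≈ 0.945400
step 4 [4y] swap r/1=823/38271: DF=(1 − 823/38271·(0.986600+0.977400+0.945400))/(1+823/38271) = 9177/10000 ≈ 0.917700
step 5 [5y] swap r/1=889/47382: DF=(1 − 889/47382·(0.986600+0.977400+0.945400+0.917700))/(1+889/47382) = 9111/10000 ≈ 0.911100
step 6 [6y] zero: DF = P = 4483/5000 ≈ 0.896600
step 7 [7y] bond c/1=1/25: DF=(35117/31250 − 1/25·(0.986600+0.977400+0.945400+0.917700+0.911100+0.896600))/(1+1/25) = 4319/5000 ≈ 0.863800
step 8 [8y] swap r/1=695/36798: DF=(1 − 695/36798·(0.986600+0.977400+0.945400+0.917700+0.911100+0.896600+0.863800))/(1+695/36798) = 861/1000 ≈ 0.861000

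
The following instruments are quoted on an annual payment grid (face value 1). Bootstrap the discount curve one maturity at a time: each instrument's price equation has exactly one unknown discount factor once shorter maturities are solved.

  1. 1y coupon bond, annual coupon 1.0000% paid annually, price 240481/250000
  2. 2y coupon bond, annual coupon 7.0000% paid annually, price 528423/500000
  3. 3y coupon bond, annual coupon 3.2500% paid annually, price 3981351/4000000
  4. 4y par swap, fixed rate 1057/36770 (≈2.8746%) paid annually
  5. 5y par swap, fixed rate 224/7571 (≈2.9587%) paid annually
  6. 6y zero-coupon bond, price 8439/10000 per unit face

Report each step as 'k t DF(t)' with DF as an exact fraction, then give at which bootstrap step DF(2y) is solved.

1 1 2381/2500
2 2 4627/5000
3 3 9049/10000
4 4 8943/10000
5 5 541/625
6 6 8439/10000
DF(2y) is solved at step 2

step 1 [1y] bond c/1=1/100: DF=(240481/250000 − 1/100·(0))/(1+1/100) = 2381/2500 ≈ 0.952400
step 2 [2y] bond c/1=7/100: DF=(528423/500000 − 7/100·(0.952400))/(1+7/100) = 4627/5000 ≈ 0.925400
step 3 [3y] bond c/1=13/400: DF=(3981351/4000000 − 13/400·(0.952400+0.925400))/(1+13/400) = 9049/10000 ≈ 0.904900
step 4 [4y] swap r/1=1057/36770: DF=(1 − 1057/36770·(0.952400+0.925400+0.904900))/(1+1057/36770) = 8943/10000 ≈ 0.894300
step 5 [5y] swap r/1=224/7571: DF=(1 − 224/7571·(0.952400+0.925400+0.904900+0.894300))/(1+224/7571) = 541/625 ≈ 0.865600
step 6 [6y] zero: DF = P = 8439/10000 ≈ 0.843900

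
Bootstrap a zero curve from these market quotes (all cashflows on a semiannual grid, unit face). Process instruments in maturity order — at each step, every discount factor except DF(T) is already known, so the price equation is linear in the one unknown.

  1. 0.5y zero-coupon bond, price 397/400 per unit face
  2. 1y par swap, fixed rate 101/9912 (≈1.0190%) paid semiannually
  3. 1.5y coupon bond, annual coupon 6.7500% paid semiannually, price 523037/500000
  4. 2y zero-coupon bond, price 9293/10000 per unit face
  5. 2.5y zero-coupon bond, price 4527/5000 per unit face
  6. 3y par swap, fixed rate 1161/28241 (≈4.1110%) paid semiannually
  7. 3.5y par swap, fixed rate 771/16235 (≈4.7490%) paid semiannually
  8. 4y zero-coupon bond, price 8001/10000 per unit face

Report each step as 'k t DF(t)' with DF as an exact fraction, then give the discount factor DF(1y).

1 1/2 397/400
2 1 9899/10000
3 3/2 592/625
4 2 9293/10000
5 5/2 4527/5000
6 3 8839/10000
7 7/2 4229/5000
8 4 8001/10000
DF(1y) = 9899/10000 ≈ 0.989900

step 1 [0.5y] zero: DF = P = 397/400 ≈ 0.992500
step 2 [1y] swap r/2=101/19824: DF=(1 − 101/19824·(0.992500))/(1+101/19824) = 9899/10000 ≈ 0.989900
step 3 [1.5y] bond c/2=27/800: DF=(523037/500000 − 27/800·(0.992500+0.989900))/(1+27/800) = 592/625 ≈ 0.947200
step 4 [2y] zero: DF = P = 9293/10000 ≈ 0.929300
step 5 [2.5y] zero: DF = P = 4527/5000 ≈ 0.905400
step 6 [3y] swap r/2=1161/56482: DF=(1 − 1161/56482·(0.992500+0.989900+0.947200+0.929300+0.905400))/(1+1161/56482) = 8839/10000 ≈ 0.883900
step 7 [3.5y] swap r/2=771/32470: DF=(1 − 771/32470·(0.992500+0.989900+0.947200+0.929300+0.905400+0.883900))/(1+771/32470) = 4229/5000 ≈ 0.845800
step 8 [4y] zero: DF = P = 8001/10000 ≈ 0.800100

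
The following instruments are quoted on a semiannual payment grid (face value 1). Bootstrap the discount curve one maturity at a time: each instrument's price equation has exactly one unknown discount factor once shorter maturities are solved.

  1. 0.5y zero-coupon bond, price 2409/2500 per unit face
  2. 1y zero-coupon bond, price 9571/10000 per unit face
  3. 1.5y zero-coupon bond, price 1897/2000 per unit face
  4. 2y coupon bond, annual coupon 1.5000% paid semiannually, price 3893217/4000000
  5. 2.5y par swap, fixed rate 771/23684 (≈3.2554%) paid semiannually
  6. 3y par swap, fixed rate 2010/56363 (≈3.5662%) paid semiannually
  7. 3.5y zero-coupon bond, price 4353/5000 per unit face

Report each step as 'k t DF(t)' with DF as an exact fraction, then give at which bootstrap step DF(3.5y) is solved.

1 1/2 2409/2500
2 1 9571/10000
3 3/2 1897/2000
4 2 9447/10000
5 5/2 9229/10000
6 3 1799/2000
7 7/2 4353/5000
DF(3.5y) is solved at step 7

step 1 [0.5y] zero: DF = P = 2409/2500 ≈ 0.963600
step 2 [1y] zero: DF = P = 9571/10000 ≈ 0.957100
step 3 [1.5y] zero: DF = P = 1897/2000 ≈ 0.948500
step 4 [2y] bond c/2=3/400: DF=(3893217/4000000 − 3/400·(0.963600+0.957100+0.948500))/(1+3/400) = 9447/10000 ≈ 0.944700
step 5 [2.5y] swap r/2=771/47368: DF=(1 − 771/47368·(0.963600+0.957100+0.948500+0.944700))/(1+771/47368) = 9229/10000 ≈ 0.922900
step 6 [3y] swap r/2=1005/56363: DF=(1 − 1005/56363·(0.963600+0.957100+0.948500+0.944700+0.922900))/(1+1005/56363) = 1799/2000 ≈ 0.899500
step 7 [3.5y] zero: DF = P = 4353/5000 ≈ 0.870600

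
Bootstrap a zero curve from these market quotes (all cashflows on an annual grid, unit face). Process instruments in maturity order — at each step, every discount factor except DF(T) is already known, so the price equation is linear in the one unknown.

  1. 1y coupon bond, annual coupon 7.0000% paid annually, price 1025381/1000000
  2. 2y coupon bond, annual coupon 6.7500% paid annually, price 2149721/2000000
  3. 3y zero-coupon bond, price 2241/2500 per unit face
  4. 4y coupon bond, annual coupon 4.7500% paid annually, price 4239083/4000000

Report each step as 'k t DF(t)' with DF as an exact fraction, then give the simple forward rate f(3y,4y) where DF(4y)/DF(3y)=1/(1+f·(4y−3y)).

1 1 9583/10000
2 2 9463/10000
3 3 2241/2500
4 4 8847/10000
f(3y,4y) = ((2241/2500)/(8847/10000) − 1)/(1) = 13/983 ≈ 1.3225%

step 1 [1y] bond c/1=7/100: DF=(1025381/1000000 − 7/100·(0))/(1+7/100) = 9583/10000 ≈ 0.958300
step 2 [2y] bond c/1=27/400: DF=(2149721/2000000 − 27/400·(0.958300))/(1+27/400) = 9463/10000 ≈ 0.946300
step 3 [3y] zero: DF = P = 2241/2500 ≈ 0.896400
step 4 [4y] bond c/1=19/400: DF=(4239083/4000000 − 19/400·(0.958300+0.946300+0.896400))/(1+19/400) = 8847/10000 ≈ 0.884700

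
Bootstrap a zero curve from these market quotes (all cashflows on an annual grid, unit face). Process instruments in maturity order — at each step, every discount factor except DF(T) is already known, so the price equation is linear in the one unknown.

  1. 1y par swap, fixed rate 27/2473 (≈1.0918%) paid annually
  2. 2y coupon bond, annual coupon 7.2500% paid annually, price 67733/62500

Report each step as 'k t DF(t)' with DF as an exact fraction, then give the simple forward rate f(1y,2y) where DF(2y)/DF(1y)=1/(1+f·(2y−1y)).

step 1 [1y] swap r/1=27/2473: DF=(1 − 27/2473·(0))/(1+27/2473) = 2473/2500 ≈ 0.989200
step 2 [2y] bond c/1=29/400: DF=(67733/62500 − 29/400·(0.989200))/(1+29/400) = 2359/2500 ≈ 0.943600

1 1 2473/2500
2 2 2359/2500
f(1y,2y) = ((2473/2500)/(2359/2500) − 1)/(1) = 114/2359 ≈ 4.8326%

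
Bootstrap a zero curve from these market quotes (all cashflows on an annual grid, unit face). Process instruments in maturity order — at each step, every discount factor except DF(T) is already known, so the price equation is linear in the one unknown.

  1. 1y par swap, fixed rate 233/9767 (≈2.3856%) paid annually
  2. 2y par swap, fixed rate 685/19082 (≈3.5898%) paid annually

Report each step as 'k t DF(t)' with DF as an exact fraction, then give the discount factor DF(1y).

1 1 9767/10000
2 2 1863/2000
DF(1y) = 9767/10000 ≈ 0.976700

step 1 [1y] swap r/1=233/9767: DF=(1 − 233/9767·(0))/(1+233/9767) = 9767/10000 ≈ 0.976700
step 2 [2y] swap r/1=685/19082: DF=(1 − 685/19082·(0.976700))/(1+685/19082) = 1863/2000 ≈ 0.931500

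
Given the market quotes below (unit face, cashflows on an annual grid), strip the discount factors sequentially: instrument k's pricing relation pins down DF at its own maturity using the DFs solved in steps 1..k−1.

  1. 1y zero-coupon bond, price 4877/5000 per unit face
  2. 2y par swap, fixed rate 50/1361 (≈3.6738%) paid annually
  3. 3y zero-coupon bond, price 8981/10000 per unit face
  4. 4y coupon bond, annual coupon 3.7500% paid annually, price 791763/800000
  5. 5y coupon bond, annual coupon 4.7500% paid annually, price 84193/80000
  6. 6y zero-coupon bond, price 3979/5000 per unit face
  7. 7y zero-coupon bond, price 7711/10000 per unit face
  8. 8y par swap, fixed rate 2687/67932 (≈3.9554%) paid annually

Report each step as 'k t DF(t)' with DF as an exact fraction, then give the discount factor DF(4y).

1 1 4877/5000
2 2 93/100
3 3 8981/10000
4 4 4263/5000
5 5 8389/10000
6 6 3979/5000
7 7 7711/10000
8 8 7313/10000
DF(4y) = 4263/5000 ≈ 0.852600

step 1 [1y] zero: DF = P = 4877/5000 ≈ 0.975400
step 2 [2y] swap r/1=50/1361: DF=(1 − 50/1361·(0.975400))/(1+50/1361) = 93/100 ≈ 0.930000
step 3 [3y] zero: DF = P = 8981/10000 ≈ 0.898100
step 4 [4y] bond c/1=3/80: DF=(791763/800000 − 3/80·(0.975400+0.930000+0.898100))/(1+3/80) = 4263/5000 ≈ 0.852600
step 5 [5y] bond c/1=19/400: DF=(84193/80000 − 19/400·(0.975400+0.930000+0.898100+0.852600))/(1+19/400) = 8389/10000 ≈ 0.838900
step 6 [6y] zero: DF = P = 3979/5000 ≈ 0.795800
step 7 [7y] zero: DF = P = 7711/10000 ≈ 0.771100
step 8 [8y] swap r/1=2687/67932: DF=(1 − 2687/67932·(0.975400+0.930000+0.898100+0.852600+0.838900+0.795800+0.771100))/(1+2687/67932) = 7313/10000 ≈ 0.731300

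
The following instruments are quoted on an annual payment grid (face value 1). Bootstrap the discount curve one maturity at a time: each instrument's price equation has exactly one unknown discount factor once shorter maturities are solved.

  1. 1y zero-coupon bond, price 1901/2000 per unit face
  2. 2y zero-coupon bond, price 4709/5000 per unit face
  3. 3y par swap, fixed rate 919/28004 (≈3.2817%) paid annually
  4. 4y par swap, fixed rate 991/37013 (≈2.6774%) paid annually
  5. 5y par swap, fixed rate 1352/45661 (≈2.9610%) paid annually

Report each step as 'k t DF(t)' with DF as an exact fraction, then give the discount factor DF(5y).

1 1 1901/2000
2 2 4709/5000
3 3 9081/10000
4 4 9009/10000
5 5 1081/1250
DF(5y) = 1081/1250 ≈ 0.864800

step 1 [1y] zero: DF = P = 1901/2000 ≈ 0.950500
step 2 [2y] zero: DF = P = 4709/5000 ≈ 0.941800
step 3 [3y] swap r/1=919/28004: DF=(1 − 919/28004·(0.950500+0.941800))/(1+919/28004) = 9081/10000 ≈ 0.908100
step 4 [4y] swap r/1=991/37013: DF=(1 − 991/37013·(0.950500+0.941800+0.908100))/(1+991/37013) = 9009/10000 ≈ 0.900900
step 5 [5y] swap r/1=1352/45661: DF=(1 − 1352/45661·(0.950500+0.941800+0.908100+0.900900))/(1+1352/45661) = 1081/1250 ≈ 0.864800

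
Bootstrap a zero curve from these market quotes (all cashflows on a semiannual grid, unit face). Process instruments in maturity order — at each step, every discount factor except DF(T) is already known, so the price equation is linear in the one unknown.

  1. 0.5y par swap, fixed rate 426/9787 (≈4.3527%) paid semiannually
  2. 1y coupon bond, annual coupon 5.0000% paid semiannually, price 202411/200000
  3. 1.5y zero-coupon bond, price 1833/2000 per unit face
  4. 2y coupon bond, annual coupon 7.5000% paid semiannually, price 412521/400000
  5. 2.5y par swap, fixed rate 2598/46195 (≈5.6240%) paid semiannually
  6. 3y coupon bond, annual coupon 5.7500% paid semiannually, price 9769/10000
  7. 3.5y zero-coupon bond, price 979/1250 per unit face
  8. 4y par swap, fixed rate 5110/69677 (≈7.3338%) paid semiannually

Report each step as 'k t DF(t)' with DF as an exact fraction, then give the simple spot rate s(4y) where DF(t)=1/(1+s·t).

step 1 [0.5y] swap r/2=213/9787: DF=(1 − 213/9787·(0))/(1+213/9787) = 9787/10000 ≈ 0.978700
step 2 [1y] bond c/2=1/40: DF=(202411/200000 − 1/40·(0.978700))/(1+1/40) = 1927/2000 ≈ 0.963500
step 3 [1.5y] zero: DF = P = 1833/2000 ≈ 0.916500
step 4 [2y] bond c/2=3/80: DF=(412521/400000 − 3/80·(0.978700+0.963500+0.916500))/(1+3/80) = 8907/10000 ≈ 0.890700
step 5 [2.5y] swap r/2=1299/46195: DF=(1 − 1299/46195·(0.978700+0.963500+0.916500+0.890700))/(1+1299/46195) = 8701/10000 ≈ 0.870100
step 6 [3y] bond c/2=23/800: DF=(9769/10000 − 23/800·(0.978700+0.963500+0.916500+0.890700+0.870100))/(1+23/800) = 1641/2000 ≈ 0.820500
step 7 [3.5y] zero: DF = P = 979/1250 ≈ 0.783200
step 8 [4y] swap r/2=2555/69677: DF=(1 − 2555/69677·(0.978700+0.963500+0.916500+0.890700+0.870100+0.820500+0.783200))/(1+2555/69677) = 1489/2000 ≈ 0.744500

1 1/2 9787/10000
2 1 1927/2000
3 3/2 1833/2000
4 2 8907/10000
5 5/2 8701/10000
6 3 1641/2000
7 7/2 979/1250
8 4 1489/2000
s(4y) = (1/(1489/2000) − 1)/(4) = 511/5956 ≈ 8.5796%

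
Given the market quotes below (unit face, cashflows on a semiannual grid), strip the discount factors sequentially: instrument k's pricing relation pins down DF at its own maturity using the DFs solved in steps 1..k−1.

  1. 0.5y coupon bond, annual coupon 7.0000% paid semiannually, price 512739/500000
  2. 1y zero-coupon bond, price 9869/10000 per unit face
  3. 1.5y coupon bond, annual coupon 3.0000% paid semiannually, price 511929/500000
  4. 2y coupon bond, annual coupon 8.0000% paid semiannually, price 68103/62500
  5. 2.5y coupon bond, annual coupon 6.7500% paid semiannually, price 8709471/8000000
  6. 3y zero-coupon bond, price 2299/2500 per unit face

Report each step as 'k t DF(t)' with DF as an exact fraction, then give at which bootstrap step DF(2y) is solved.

step 1 [0.5y] bond c/2=7/200: DF=(512739/500000 − 7/200·(0))/(1+7/200) = 2477/2500 ≈ 0.990800
step 2 [1y] zero: DF = P = 9869/10000 ≈ 0.986900
step 3 [1.5y] bond c/2=3/200: DF=(511929/500000 − 3/200·(0.990800+0.986900))/(1+3/200) = 1959/2000 ≈ 0.979500
step 4 [2y] bond c/2=1/25: DF=(68103/62500 − 1/25·(0.990800+0.986900+0.979500))/(1+1/25) = 467/500 ≈ 0.934000
step 5 [2.5y] bond c/2=27/800: DF=(8709471/8000000 − 27/800·(0.990800+0.986900+0.979500+0.934000))/(1+27/800) = 9261/10000 ≈ 0.926100
step 6 [3y] zero: DF = P = 2299/2500 ≈ 0.919600

1 1/2 2477/2500
2 1 9869/10000
3 3/2 1959/2000
4 2 467/500
5 5/2 9261/10000
6 3 2299/2500
DF(2y) is solved at step 4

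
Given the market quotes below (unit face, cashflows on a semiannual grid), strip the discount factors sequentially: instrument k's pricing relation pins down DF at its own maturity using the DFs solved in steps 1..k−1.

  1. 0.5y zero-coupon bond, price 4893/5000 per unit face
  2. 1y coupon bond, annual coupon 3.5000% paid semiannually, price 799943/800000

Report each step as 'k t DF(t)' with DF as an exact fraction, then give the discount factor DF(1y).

step 1 [0.5y] zero: DF = P = 4893/5000 ≈ 0.978600
step 2 [1y] bond c/2=7/400: DF=(799943/800000 − 7/400·(0.978600))/(1+7/400) = 9659/10000 ≈ 0.965900

1 1/2 4893/5000
2 1 9659/10000
DF(1y) = 9659/10000 ≈ 0.965900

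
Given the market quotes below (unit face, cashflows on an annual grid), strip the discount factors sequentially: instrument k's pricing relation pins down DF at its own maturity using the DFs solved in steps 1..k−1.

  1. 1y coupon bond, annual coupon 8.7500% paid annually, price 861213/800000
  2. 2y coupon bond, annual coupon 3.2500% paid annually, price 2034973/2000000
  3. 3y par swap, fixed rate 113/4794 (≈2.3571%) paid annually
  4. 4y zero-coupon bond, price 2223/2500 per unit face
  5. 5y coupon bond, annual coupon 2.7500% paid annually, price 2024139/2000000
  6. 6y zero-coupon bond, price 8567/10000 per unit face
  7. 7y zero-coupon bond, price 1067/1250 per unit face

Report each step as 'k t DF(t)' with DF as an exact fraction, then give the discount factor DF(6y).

step 1 [1y] bond c/1=7/80: DF=(861213/800000 − 7/80·(0))/(1+7/80) = 9899/10000 ≈ 0.989900
step 2 [2y] bond c/1=13/400: DF=(2034973/2000000 − 13/400·(0.989900))/(1+13/400) = 9543/10000 ≈ 0.954300
step 3 [3y] swap r/1=113/4794: DF=(1 − 113/4794·(0.989900+0.954300))/(1+113/4794) = 4661/5000 ≈ 0.932200
step 4 [4y] zero: DF = P = 2223/2500 ≈ 0.889200
step 5 [5y] bond c/1=11/400: DF=(2024139/2000000 − 11/400·(0.989900+0.954300+0.932200+0.889200))/(1+11/400) = 4421/5000 ≈ 0.884200
step 6 [6y] zero: DF = P = 8567/10000 ≈ 0.856700
step 7 [7y] zero: DF = P = 1067/1250 ≈ 0.853600

1 1 9899/10000
2 2 9543/10000
3 3 4661/5000
4 4 2223/2500
5 5 4421/5000
6 6 8567/10000
7 7 1067/1250
DF(6y) = 8567/10000 ≈ 0.856700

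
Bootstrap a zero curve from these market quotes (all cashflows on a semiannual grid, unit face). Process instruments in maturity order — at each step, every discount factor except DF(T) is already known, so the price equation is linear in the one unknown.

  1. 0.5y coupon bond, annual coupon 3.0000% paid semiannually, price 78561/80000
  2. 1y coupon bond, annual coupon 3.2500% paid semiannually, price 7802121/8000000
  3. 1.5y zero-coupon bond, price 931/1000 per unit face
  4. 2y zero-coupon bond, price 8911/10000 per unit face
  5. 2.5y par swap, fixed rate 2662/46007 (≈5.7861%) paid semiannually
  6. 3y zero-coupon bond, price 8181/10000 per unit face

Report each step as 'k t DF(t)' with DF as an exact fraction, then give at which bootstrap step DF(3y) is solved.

step 1 [0.5y] bond c/2=3/200: DF=(78561/80000 − 3/200·(0))/(1+3/200) = 387/400 ≈ 0.967500
step 2 [1y] bond c/2=13/800: DF=(7802121/8000000 − 13/800·(0.967500))/(1+13/800) = 4721/5000 ≈ 0.944200
step 3 [1.5y] zero: DF = P = 931/1000 ≈ 0.931000
step 4 [2y] zero: DF = P = 8911/10000 ≈ 0.891100
step 5 [2.5y] swap r/2=1331/46007: DF=(1 − 1331/46007·(0.967500+0.944200+0.931000+0.891100))/(1+1331/46007) = 8669/10000 ≈ 0.866900
step 6 [3y] zero: DF = P = 8181/10000 ≈ 0.818100

1 1/2 387/400
2 1 4721/5000
3 3/2 931/1000
4 2 8911/10000
5 5/2 8669/10000
6 3 8181/10000
DF(3y) is solved at step 6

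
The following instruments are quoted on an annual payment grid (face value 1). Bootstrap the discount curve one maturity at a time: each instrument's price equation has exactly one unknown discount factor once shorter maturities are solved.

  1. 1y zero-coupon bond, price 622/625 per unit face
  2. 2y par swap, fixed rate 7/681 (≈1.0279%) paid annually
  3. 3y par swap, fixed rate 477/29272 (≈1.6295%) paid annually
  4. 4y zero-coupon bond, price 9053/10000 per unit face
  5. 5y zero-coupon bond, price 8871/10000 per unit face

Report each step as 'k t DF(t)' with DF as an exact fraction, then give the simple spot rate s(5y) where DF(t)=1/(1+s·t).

1 1 622/625
2 2 9797/10000
3 3 9523/10000
4 4 9053/10000
5 5 8871/10000
s(5y) = (1/(8871/10000) − 1)/(5) = 1129/44355 ≈ 2.5454%

step 1 [1y] zero: DF = P = 622/625 ≈ 0.995200
step 2 [2y] swap r/1=7/681: DF=(1 − 7/681·(0.995200))/(1+7/681) = 9797/10000 ≈ 0.979700
step 3 [3y] swap r/1=477/29272: DF=(1 − 477/29272·(0.995200+0.979700))/(1+477/29272) = 9523/10000 ≈ 0.952300
step 4 [4y] zero: DF = P = 9053/10000 ≈ 0.905300
step 5 [5y] zero: DF = P = 8871/10000 ≈ 0.887100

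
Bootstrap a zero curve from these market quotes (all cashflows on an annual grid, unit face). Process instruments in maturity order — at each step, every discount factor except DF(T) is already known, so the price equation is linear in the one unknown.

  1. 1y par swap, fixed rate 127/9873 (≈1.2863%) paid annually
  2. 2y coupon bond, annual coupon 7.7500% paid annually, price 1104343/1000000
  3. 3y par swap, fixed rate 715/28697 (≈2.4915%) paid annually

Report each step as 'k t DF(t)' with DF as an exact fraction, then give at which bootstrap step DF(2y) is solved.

step 1 [1y] swap r/1=127/9873: DF=(1 − 127/9873·(0))/(1+127/9873) = 9873/10000 ≈ 0.987300
step 2 [2y] bond c/1=31/400: DF=(1104343/1000000 − 31/400·(0.987300))/(1+31/400) = 9539/10000 ≈ 0.953900
step 3 [3y] swap r/1=715/28697: DF=(1 − 715/28697·(0.987300+0.953900))/(1+715/28697) = 1857/2000 ≈ 0.928500

1 1 9873/10000
2 2 9539/10000
3 3 1857/2000
DF(2y) is solved at step 2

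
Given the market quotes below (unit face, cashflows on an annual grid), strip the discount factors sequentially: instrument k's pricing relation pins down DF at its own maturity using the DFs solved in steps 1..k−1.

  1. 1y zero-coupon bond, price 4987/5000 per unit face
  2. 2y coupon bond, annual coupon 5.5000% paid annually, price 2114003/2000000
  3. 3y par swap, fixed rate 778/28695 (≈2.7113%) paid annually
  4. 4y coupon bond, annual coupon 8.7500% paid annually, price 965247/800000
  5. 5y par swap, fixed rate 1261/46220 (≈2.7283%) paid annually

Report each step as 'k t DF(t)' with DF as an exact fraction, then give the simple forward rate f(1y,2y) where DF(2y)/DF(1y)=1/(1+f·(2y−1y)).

1 1 4987/5000
2 2 9499/10000
3 3 4611/5000
4 4 4393/5000
5 5 8739/10000
f(1y,2y) = ((4987/5000)/(9499/10000) − 1)/(1) = 475/9499 ≈ 5.0005%

step 1 [1y] zero: DF = P = 4987/5000 ≈ 0.997400
step 2 [2y] bond c/1=11/200: DF=(2114003/2000000 − 11/200·(0.997400))/(1+11/200) = 9499/10000 ≈ 0.949900
step 3 [3y] swap r/1=778/28695: DF=(1 − 778/28695·(0.997400+0.949900))/(1+778/28695) = 4611/5000 ≈ 0.922200
step 4 [4y] bond c/1=7/80: DF=(965247/800000 − 7/80·(0.997400+0.949900+0.922200))/(1+7/80) = 4393/5000 ≈ 0.878600
step 5 [5y] swap r/1=1261/46220: DF=(1 − 1261/46220·(0.997400+0.949900+0.922200+0.878600))/(1+1261/46220) = 8739/10000 ≈ 0.873900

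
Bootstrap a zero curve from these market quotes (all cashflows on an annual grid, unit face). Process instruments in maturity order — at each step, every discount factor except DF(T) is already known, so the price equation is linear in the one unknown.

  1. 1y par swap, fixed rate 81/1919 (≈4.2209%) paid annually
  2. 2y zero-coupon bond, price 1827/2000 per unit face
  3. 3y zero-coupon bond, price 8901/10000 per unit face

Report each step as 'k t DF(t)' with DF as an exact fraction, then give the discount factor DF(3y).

step 1 [1y] swap r/1=81/1919: DF=(1 − 81/1919·(0))/(1+81/1919) = 1919/2000 ≈ 0.959500
step 2 [2y] zero: DF = P = 1827/2000 ≈ 0.913500
step 3 [3y] zero: DF = P = 8901/10000 ≈ 0.890100

1 1 1919/2000
2 2 1827/2000
3 3 8901/10000
DF(3y) = 8901/10000 ≈ 0.890100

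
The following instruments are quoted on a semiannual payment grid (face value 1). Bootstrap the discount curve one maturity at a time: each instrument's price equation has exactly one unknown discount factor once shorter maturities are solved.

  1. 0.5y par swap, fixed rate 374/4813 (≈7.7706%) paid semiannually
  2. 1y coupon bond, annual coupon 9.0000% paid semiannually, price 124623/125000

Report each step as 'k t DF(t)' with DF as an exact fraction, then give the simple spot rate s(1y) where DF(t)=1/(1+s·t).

step 1 [0.5y] swap r/2=187/4813: DF=(1 − 187/4813·(0))/(1+187/4813) = 4813/5000 ≈ 0.962600
step 2 [1y] bond c/2=9/200: DF=(124623/125000 − 9/200·(0.962600))/(1+9/200) = 4563/5000 ≈ 0.912600

1 1/2 4813/5000
2 1 4563/5000
s(1y) = (1/(4563/5000) − 1)/(1) = 437/4563 ≈ 9.5770%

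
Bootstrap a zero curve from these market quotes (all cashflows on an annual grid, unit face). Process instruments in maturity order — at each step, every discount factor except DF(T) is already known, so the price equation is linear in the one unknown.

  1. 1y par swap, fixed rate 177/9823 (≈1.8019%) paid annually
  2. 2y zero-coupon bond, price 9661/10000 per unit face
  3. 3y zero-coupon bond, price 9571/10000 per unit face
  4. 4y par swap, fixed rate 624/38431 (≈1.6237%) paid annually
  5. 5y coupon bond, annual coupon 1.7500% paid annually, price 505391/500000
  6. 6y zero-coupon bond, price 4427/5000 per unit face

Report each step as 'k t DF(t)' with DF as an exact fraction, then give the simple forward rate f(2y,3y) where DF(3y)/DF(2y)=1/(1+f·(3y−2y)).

1 1 9823/10000
2 2 9661/10000
3 3 9571/10000
4 4 586/625
5 5 9273/10000
6 6 4427/5000
f(2y,3y) = ((9661/10000)/(9571/10000) − 1)/(1) = 90/9571 ≈ 0.9403%

step 1 [1y] swap r/1=177/9823: DF=(1 − 177/9823·(0))/(1+177/9823) = 9823/10000 ≈ 0.982300
step 2 [2y] zero: DF = P = 9661/10000 ≈ 0.966100
step 3 [3y] zero: DF = P = 9571/10000 ≈ 0.957100
step 4 [4y] swap r/1=624/38431: DF=(1 − 624/38431·(0.982300+0.966100+0.957100))/(1+624/38431) = 586/625 ≈ 0.937600
step 5 [5y] bond c/1=7/400: DF=(505391/500000 − 7/400·(0.982300+0.966100+0.957100+0.937600))/(1+7/400) = 9273/10000 ≈ 0.927300
step 6 [6y] zero: DF = P = 4427/5000 ≈ 0.885400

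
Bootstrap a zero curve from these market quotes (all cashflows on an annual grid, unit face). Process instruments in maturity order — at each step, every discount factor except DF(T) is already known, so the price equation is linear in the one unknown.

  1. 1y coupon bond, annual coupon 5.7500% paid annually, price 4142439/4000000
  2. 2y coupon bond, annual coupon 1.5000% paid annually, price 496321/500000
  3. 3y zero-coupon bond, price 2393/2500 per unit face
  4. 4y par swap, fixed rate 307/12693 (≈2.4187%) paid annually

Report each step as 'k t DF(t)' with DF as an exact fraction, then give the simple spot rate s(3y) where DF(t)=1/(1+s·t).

step 1 [1y] bond c/1=23/400: DF=(4142439/4000000 − 23/400·(0))/(1+23/400) = 9793/10000 ≈ 0.979300
step 2 [2y] bond c/1=3/200: DF=(496321/500000 − 3/200·(0.979300))/(1+3/200) = 1927/2000 ≈ 0.963500
step 3 [3y] zero: DF = P = 2393/2500 ≈ 0.957200
step 4 [4y] swap r/1=307/12693: DF=(1 − 307/12693·(0.979300+0.963500+0.957200))/(1+307/12693) = 9079/10000 ≈ 0.907900

1 1 9793/10000
2 2 1927/2000
3 3 2393/2500
4 4 9079/10000
s(3y) = (1/(2393/2500) − 1)/(3) = 107/7179 ≈ 1.4905%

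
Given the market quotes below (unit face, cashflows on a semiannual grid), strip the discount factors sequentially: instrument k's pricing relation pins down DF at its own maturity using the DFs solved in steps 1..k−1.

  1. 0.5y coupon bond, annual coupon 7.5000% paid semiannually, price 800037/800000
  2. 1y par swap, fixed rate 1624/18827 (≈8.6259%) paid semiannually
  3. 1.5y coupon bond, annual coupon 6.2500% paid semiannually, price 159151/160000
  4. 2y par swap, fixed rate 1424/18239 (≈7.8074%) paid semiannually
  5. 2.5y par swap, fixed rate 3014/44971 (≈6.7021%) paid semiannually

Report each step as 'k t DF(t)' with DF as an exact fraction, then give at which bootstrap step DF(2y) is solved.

1 1/2 9639/10000
2 1 2297/2500
3 3/2 363/400
4 2 536/625
5 5/2 8493/10000
DF(2y) is solved at step 4

step 1 [0.5y] bond c/2=3/80: DF=(800037/800000 − 3/80·(0))/(1+3/80) = 9639/10000 ≈ 0.963900
step 2 [1y] swap r/2=812/18827: DF=(1 − 812/18827·(0.963900))/(1+812/18827) = 2297/2500 ≈ 0.918800
step 3 [1.5y] bond c/2=1/32: DF=(159151/160000 − 1/32·(0.963900+0.918800))/(1+1/32) = 363/400 ≈ 0.907500
step 4 [2y] swap r/2=712/18239: DF=(1 − 712/18239·(0.963900+0.918800+0.907500))/(1+712/18239) = 536/625 ≈ 0.857600
step 5 [2.5y] swap r/2=1507/44971: DF=(1 − 1507/44971·(0.963900+0.918800+0.907500+0.857600))/(1+1507/44971) = 8493/10000 ≈ 0.849300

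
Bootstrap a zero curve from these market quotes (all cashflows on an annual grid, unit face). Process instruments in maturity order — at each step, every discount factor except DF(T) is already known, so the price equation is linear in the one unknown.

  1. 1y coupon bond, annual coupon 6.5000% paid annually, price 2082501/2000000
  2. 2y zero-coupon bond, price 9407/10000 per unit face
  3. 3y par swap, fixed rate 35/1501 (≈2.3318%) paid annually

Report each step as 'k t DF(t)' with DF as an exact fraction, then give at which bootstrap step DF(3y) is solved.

step 1 [1y] bond c/1=13/200: DF=(2082501/2000000 − 13/200·(0))/(1+13/200) = 9777/10000 ≈ 0.977700
step 2 [2y] zero: DF = P = 9407/10000 ≈ 0.940700
step 3 [3y] swap r/1=35/1501: DF=(1 − 35/1501·(0.977700+0.940700))/(1+35/1501) = 1867/2000 ≈ 0.933500

1 1 9777/10000
2 2 9407/10000
3 3 1867/2000
DF(3y) is solved at step 3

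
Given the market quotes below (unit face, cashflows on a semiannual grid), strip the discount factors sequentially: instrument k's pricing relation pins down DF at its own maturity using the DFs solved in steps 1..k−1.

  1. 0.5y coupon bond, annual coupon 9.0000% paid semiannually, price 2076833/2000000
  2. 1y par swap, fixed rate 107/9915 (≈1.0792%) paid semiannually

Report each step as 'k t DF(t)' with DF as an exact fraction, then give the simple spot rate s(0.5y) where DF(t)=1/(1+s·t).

step 1 [0.5y] bond c/2=9/200: DF=(2076833/2000000 − 9/200·(0))/(1+9/200) = 9937/10000 ≈ 0.993700
step 2 [1y] swap r/2=107/19830: DF=(1 − 107/19830·(0.993700))/(1+107/19830) = 9893/10000 ≈ 0.989300

1 1/2 9937/10000
2 1 9893/10000
s(0.5y) = (1/(9937/10000) − 1)/(1/2) = 126/9937 ≈ 1.2680%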